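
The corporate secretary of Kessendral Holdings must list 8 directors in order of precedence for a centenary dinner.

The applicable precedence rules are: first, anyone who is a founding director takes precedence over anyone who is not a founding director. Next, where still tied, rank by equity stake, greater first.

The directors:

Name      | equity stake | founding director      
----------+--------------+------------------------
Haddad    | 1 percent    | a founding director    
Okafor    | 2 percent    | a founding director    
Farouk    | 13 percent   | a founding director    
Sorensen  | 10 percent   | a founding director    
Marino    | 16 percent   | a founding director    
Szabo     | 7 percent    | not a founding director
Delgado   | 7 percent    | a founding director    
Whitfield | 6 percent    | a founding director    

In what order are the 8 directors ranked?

By the first rule: Marino, Farouk, Sorensen, Delgado, Whitfield, Okafor and Haddad (each a founding director); then Szabo (not a founding director).
Among Marino, Farouk, Sorensen, Delgado, Whitfield, Okafor and Haddad, by equity stake (higher first): Marino (16 percent) before Farouk (13 percent) before Sorensen (10 percent) before Delgado (7 percent) before Whitfield (6 percent) before Okafor (2 percent) before Haddad (1 percent).
Full order: Marino, Farouk, Sorensen, Delgado, Whitfield, Okafor, Haddad, Szabo.

Marino, Farouk, Sorensen, Delgado, Whitfield, Okafor, Haddad, Szabo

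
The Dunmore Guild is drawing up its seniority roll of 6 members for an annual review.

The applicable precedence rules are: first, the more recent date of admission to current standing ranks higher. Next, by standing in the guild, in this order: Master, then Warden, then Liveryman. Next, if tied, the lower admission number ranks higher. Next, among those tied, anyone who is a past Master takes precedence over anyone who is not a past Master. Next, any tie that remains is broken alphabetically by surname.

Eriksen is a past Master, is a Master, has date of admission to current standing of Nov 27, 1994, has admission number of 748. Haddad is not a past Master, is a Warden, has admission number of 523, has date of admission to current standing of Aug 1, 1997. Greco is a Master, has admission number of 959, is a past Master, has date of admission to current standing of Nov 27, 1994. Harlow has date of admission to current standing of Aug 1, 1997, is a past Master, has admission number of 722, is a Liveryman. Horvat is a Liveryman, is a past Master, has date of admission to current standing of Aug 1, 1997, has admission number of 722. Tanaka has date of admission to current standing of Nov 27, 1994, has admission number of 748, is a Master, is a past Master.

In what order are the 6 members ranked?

By date of admission to current standing (later first): Haddad, Harlow and Horvat (each Aug 1, 1997); then Eriksen, Tanaka and Greco (each Nov 27, 1994).
Among Haddad, Harlow and Horvat, by standing in the guild: Haddad (Warden) before Harlow and Horvat (Liveryman).
Harlow and Horvat both have admission number 722, so the next rule applies.
Harlow and Horvat are each a past Master, so the next rule applies.
Among Harlow and Horvat, alphabetically by surname: Harlow before Horvat.
Eriksen, Tanaka and Greco are each Master, so the next rule applies.
Among Eriksen, Tanaka and Greco, by admission number (lower first): Eriksen and Tanaka (748) before Greco (959).
Eriksen and Tanaka are each a past Master, so the next rule applies.
Among Eriksen and Tanaka, alphabetically by surname: Eriksen before Tanaka.
Full order: Haddad, Harlow, Horvat, Eriksen, Tanaka, Greco.

Haddad, Harlow, Horvat, Eriksen, Tanaka, Greco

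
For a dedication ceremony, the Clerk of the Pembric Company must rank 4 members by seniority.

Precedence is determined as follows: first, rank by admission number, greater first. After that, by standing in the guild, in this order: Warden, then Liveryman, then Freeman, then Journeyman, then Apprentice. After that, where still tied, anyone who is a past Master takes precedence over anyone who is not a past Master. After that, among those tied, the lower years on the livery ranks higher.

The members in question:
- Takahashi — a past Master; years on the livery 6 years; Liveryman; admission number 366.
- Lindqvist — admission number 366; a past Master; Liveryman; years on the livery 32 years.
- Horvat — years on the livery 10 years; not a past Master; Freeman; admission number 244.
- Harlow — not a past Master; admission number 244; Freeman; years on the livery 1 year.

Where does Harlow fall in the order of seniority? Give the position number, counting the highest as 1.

By admission number (higher first): Takahashi and Lindqvist (both 366); then Harlow and Horvat (both 244).
Takahashi and Lindqvist are each Liveryman, so the next rule applies.
Takahashi and Lindqvist are each a past Master, so the next rule applies.
Among Takahashi and Lindqvist, by years on the livery (lower first): Takahashi (6 years) before Lindqvist (32 years).
Harlow and Horvat are each Freeman, so the next rule applies.
Harlow and Horvat are each not a past Master, so the next rule applies.
Among Harlow and Horvat, by years on the livery (lower first): Harlow (1 year) before Horvat (10 years).
Order: Takahashi, Lindqvist, Harlow, Horvat. So position 3.

3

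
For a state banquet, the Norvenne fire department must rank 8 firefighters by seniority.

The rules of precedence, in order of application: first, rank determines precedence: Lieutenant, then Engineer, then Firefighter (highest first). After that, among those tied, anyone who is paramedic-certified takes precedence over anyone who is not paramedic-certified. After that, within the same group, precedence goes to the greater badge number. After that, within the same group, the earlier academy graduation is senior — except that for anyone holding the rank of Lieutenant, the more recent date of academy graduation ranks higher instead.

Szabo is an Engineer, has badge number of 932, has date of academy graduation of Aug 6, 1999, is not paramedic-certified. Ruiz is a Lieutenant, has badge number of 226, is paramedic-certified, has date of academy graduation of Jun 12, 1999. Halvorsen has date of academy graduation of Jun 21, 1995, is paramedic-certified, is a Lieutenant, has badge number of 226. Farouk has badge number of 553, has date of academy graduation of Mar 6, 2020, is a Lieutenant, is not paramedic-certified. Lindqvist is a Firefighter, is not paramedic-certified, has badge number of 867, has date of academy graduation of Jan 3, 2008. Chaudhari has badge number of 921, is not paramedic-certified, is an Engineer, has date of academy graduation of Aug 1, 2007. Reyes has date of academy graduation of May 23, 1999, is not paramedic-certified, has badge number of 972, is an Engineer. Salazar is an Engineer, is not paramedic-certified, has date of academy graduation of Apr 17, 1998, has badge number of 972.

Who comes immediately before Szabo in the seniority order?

By rank: Ruiz, Halvorsen and Farouk (Lieutenant); then Salazar, Reyes, Szabo and Chaudhari (Engineer); then Lindqvist (Firefighter).
Among Ruiz, Halvorsen and Farouk, paramedic-certified before not paramedic-certified: Ruiz and Halvorsen (paramedic-certified) before Farouk (not paramedic-certified).
Ruiz and Halvorsen both have badge number 226, so the next rule applies.
Among Ruiz and Halvorsen, by date of academy graduation (later first) (reversed rule for this group): Ruiz (Jun 12, 1999) before Halvorsen (Jun 21, 1995).
Salazar, Reyes, Szabo and Chaudhari are each not paramedic-certified, so the next rule applies.
Among Salazar, Reyes, Szabo and Chaudhari, by badge number (higher first): Salazar and Reyes (972) before Szabo (932) before Chaudhari (921).
Among Salazar and Reyes, by date of academy graduation (earlier first): Salazar (Apr 17, 1998) before Reyes (May 23, 1999).
Order: Ruiz, Halvorsen, Farouk, Salazar, Reyes, Szabo, Chaudhari, Lindqvist.

Reyes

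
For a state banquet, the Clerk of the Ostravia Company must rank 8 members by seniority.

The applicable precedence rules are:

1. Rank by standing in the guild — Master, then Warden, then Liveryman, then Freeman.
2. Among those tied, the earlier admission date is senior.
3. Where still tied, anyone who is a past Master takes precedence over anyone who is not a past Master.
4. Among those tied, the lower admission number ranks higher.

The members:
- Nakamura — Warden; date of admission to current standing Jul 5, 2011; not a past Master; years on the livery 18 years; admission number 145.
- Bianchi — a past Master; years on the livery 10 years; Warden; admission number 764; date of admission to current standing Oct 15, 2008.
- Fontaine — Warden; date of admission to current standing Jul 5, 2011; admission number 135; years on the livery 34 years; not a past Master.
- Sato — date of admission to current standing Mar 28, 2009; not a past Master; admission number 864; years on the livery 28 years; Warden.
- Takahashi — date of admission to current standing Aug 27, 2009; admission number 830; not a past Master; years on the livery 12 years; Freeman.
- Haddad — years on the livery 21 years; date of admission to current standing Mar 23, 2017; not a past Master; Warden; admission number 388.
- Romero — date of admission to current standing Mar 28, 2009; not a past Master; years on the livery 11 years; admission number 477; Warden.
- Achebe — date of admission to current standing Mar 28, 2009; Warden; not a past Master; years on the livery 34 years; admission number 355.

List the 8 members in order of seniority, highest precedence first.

By standing in the guild: Bianchi, Achebe, Romero, Sato, Fontaine, Nakamura and Haddad (Warden); then Takahashi (Freeman).
Among Bianchi, Achebe, Romero, Sato, Fontaine, Nakamura and Haddad, by date of admission to current standing (earlier first): Bianchi (Oct 15, 2008) before Achebe, Romero and Sato (Mar 28, 2009) before Fontaine and Nakamura (Jul 5, 2011) before Haddad (Mar 23, 2017).
Achebe, Romero and Sato are each not a past Master, so the next rule applies.
Among Achebe, Romero and Sato, by admission number (lower first): Achebe (355) before Romero (477) before Sato (864).
Fontaine and Nakamura are each not a past Master, so the next rule applies.
Among Fontaine and Nakamura, by admission number (lower first): Fontaine (135) before Nakamura (145).
Full order: Bianchi, Achebe, Romero, Sato, Fontaine, Nakamura, Haddad, Takahashi.

Bianchi, Achebe, Romero, Sato, Fontaine, Nakamura, Haddad, Takahashi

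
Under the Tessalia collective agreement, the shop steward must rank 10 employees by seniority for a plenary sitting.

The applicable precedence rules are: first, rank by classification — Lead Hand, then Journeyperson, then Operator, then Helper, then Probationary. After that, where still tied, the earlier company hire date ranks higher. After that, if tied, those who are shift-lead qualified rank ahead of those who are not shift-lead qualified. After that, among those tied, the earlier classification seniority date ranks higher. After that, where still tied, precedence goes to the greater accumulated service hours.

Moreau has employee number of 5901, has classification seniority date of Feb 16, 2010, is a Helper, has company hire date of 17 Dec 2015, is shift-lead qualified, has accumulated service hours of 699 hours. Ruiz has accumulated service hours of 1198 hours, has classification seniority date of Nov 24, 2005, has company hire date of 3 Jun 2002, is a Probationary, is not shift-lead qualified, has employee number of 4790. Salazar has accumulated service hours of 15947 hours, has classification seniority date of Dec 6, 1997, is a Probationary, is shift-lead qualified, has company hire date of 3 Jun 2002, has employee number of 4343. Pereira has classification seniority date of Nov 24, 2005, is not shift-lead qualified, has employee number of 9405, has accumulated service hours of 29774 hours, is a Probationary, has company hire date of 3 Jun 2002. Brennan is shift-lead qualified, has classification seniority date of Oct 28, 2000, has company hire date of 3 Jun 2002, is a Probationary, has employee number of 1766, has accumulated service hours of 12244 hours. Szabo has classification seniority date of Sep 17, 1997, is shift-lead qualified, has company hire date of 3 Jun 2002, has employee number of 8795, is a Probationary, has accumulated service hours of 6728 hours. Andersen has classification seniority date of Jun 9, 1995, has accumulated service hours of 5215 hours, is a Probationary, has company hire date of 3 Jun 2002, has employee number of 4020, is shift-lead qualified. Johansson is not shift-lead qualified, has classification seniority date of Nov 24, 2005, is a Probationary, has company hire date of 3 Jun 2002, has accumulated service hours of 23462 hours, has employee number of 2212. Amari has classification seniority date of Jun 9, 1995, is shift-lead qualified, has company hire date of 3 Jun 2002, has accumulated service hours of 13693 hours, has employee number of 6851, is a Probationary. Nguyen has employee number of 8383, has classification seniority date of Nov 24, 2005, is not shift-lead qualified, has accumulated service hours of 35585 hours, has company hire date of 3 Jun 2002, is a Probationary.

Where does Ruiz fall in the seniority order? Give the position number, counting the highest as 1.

10

By classification: Moreau (Helper); then Amari, Andersen, Szabo, Salazar, Brennan, Nguyen, Pereira, Johansson and Ruiz (Probationary).
Amari, Andersen, Szabo, Salazar, Brennan, Nguyen, Pereira, Johansson and Ruiz all have company hire date 3 Jun 2002, so the next rule applies.
Among Amari, Andersen, Szabo, Salazar, Brennan, Nguyen, Pereira, Johansson and Ruiz, shift-lead qualified before not shift-lead qualified: Amari, Andersen, Szabo, Salazar and Brennan (shift-lead qualified) before Nguyen, Pereira, Johansson and Ruiz (not shift-lead qualified).
Among Amari, Andersen, Szabo, Salazar and Brennan, by classification seniority date (earlier first): Amari and Andersen (Jun 9, 1995) before Szabo (Sep 17, 1997) before Salazar (Dec 6, 1997) before Brennan (Oct 28, 2000).
Among Amari and Andersen, by accumulated service hours (higher first): Amari (13693 hours) before Andersen (5215 hours).
Nguyen, Pereira, Johansson and Ruiz all have classification seniority date Nov 24, 2005, so the next rule applies.
Among Nguyen, Pereira, Johansson and Ruiz, by accumulated service hours (higher first): Nguyen (35585 hours) before Pereira (29774 hours) before Johansson (23462 hours) before Ruiz (1198 hours).
Order: Moreau, Amari, Andersen, Szabo, Salazar, Brennan, Nguyen, Pereira, Johansson, Ruiz. So position 10.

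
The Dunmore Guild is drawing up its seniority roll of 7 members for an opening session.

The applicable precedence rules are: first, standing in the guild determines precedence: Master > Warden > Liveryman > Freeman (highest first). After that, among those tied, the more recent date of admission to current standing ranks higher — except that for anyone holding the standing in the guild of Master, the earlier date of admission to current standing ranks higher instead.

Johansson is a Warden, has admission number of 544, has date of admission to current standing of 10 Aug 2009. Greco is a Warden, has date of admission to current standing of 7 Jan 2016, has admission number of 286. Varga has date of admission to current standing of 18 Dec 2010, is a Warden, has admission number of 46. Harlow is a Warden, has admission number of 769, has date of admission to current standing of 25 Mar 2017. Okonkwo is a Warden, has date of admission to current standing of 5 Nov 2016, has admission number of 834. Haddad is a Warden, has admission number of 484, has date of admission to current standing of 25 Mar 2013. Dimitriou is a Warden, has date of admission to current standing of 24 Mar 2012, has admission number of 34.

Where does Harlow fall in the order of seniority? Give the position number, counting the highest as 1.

1

By standing in the guild: Harlow, Okonkwo, Greco, Haddad, Dimitriou, Varga and Johansson (Warden).
Among Harlow, Okonkwo, Greco, Haddad, Dimitriou, Varga and Johansson, by date of admission to current standing (later first): Harlow (25 Mar 2017) before Okonkwo (5 Nov 2016) before Greco (7 Jan 2016) before Haddad (25 Mar 2013) before Dimitriou (24 Mar 2012) before Varga (18 Dec 2010) before Johansson (10 Aug 2009).
Order: Harlow, Okonkwo, Greco, Haddad, Dimitriou, Varga, Johansson. So position 1.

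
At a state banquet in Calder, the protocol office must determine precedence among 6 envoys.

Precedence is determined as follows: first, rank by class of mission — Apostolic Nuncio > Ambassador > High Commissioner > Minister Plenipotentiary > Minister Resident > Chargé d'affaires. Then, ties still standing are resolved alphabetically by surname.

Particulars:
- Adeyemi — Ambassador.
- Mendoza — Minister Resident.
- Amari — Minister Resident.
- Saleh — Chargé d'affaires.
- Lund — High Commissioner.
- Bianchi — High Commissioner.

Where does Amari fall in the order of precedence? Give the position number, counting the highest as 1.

By class of mission: Adeyemi (Ambassador); then Bianchi and Lund (High Commissioner); then Amari and Mendoza (Minister Resident); then Saleh (Chargé d'affaires).
Among Bianchi and Lund, alphabetically by surname: Bianchi before Lund.
Among Amari and Mendoza, alphabetically by surname: Amari before Mendoza.
Order: Adeyemi, Bianchi, Lund, Amari, Mendoza, Saleh. So position 4.

4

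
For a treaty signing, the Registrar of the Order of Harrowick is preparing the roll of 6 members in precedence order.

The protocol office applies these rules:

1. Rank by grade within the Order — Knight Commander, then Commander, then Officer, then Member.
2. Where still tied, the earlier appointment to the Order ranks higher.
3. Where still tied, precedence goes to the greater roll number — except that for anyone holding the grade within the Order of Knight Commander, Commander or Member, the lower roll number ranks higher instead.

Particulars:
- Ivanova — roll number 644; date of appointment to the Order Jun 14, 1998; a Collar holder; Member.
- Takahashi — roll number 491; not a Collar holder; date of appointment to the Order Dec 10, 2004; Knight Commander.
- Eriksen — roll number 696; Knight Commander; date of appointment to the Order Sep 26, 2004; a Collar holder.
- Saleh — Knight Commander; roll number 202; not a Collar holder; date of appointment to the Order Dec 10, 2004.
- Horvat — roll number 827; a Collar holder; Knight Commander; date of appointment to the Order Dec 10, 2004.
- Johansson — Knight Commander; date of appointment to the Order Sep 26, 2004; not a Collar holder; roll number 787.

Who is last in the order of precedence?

By grade within the Order: Eriksen, Johansson, Saleh, Takahashi and Horvat (Knight Commander); then Ivanova (Member).
Among Eriksen, Johansson, Saleh, Takahashi and Horvat, by date of appointment to the Order (earlier first): Eriksen and Johansson (Sep 26, 2004) before Saleh, Takahashi and Horvat (Dec 10, 2004).
Among Eriksen and Johansson, by roll number (lower first) (reversed rule for this group): Eriksen (696) before Johansson (787).
Among Saleh, Takahashi and Horvat, by roll number (lower first) (reversed rule for this group): Saleh (202) before Takahashi (491) before Horvat (827).
Order: Eriksen, Johansson, Saleh, Takahashi, Horvat, Ivanova.

Ivanova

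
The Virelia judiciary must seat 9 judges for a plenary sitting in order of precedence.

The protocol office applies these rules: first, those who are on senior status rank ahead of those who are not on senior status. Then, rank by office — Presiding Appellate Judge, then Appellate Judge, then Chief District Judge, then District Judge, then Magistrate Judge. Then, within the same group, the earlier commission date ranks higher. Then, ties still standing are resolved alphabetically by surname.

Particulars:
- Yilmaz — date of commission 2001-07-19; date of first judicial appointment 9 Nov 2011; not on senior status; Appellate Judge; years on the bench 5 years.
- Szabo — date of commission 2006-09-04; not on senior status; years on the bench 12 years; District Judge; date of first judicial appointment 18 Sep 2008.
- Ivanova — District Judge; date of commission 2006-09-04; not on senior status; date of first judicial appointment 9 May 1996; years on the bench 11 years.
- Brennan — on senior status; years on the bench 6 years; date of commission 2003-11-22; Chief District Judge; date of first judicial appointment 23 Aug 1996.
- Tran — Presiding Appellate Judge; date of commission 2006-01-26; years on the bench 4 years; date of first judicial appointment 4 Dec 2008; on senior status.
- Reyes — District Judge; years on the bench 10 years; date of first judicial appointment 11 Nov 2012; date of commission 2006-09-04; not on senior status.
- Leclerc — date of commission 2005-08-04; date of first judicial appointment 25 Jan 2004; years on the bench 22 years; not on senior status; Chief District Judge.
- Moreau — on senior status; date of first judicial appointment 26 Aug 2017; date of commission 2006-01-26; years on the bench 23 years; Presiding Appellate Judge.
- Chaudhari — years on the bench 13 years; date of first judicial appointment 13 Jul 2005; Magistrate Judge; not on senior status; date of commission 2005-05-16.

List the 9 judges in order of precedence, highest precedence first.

Moreau, Tran, Brennan, Yilmaz, Leclerc, Ivanova, Reyes, Szabo, Chaudhari

By the first rule: Moreau, Tran and Brennan (each on senior status); then Yilmaz, Leclerc, Ivanova, Reyes, Szabo and Chaudhari (each not on senior status).
Among Moreau, Tran and Brennan, by office: Moreau and Tran (Presiding Appellate Judge) before Brennan (Chief District Judge).
Moreau and Tran both have date of commission 2006-01-26, so the next rule applies.
Among Moreau and Tran, alphabetically by surname: Moreau before Tran.
Among Yilmaz, Leclerc, Ivanova, Reyes, Szabo and Chaudhari, by office: Yilmaz (Appellate Judge) before Leclerc (Chief District Judge) before Ivanova, Reyes and Szabo (District Judge) before Chaudhari (Magistrate Judge).
Ivanova, Reyes and Szabo all have date of commission 2006-09-04, so the next rule applies.
Among Ivanova, Reyes and Szabo, alphabetically by surname: Ivanova before Reyes before Szabo.
Full order: Moreau, Tran, Brennan, Yilmaz, Leclerc, Ivanova, Reyes, Szabo, Chaudhari.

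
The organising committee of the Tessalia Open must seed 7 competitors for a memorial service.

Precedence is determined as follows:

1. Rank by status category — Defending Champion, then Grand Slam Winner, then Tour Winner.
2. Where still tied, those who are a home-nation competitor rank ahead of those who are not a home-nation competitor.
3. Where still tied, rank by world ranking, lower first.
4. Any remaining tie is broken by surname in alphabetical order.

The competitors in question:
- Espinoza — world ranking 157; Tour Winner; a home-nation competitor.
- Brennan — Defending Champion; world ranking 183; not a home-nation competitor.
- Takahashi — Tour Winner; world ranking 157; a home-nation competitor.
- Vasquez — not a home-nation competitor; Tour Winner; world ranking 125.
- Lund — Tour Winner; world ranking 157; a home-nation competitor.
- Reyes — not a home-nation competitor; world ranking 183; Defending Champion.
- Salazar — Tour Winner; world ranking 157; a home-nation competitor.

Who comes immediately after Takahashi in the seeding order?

By status category: Brennan and Reyes (Defending Champion); then Espinoza, Lund, Salazar, Takahashi and Vasquez (Tour Winner).
Brennan and Reyes are each not a home-nation competitor, so the next rule applies.
Brennan and Reyes both have world ranking 183, so the next rule applies.
Among Brennan and Reyes, alphabetically by surname: Brennan before Reyes.
Among Espinoza, Lund, Salazar, Takahashi and Vasquez, a home-nation competitor before not a home-nation competitor: Espinoza, Lund, Salazar and Takahashi (a home-nation competitor) before Vasquez (not a home-nation competitor).
Espinoza, Lund, Salazar and Takahashi all have world ranking 157, so the next rule applies.
Among Espinoza, Lund, Salazar and Takahashi, alphabetically by surname: Espinoza before Lund before Salazar before Takahashi.
Order: Brennan, Reyes, Espinoza, Lund, Salazar, Takahashi, Vasquez.

Vasquez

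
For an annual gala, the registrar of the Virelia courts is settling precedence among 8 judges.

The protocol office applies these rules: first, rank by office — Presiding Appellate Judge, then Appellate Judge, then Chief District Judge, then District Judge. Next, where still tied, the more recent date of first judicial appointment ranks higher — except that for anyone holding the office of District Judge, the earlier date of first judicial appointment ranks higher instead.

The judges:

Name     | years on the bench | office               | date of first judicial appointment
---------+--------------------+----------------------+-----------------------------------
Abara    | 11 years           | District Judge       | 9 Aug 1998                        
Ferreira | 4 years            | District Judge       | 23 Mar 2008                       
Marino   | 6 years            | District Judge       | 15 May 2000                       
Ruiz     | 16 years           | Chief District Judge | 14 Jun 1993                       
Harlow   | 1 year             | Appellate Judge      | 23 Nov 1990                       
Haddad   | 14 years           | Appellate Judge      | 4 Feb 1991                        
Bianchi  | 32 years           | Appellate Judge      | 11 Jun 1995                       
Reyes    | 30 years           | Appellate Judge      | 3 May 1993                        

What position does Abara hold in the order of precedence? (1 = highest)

By office: Bianchi, Reyes, Haddad and Harlow (Appellate Judge); then Ruiz (Chief District Judge); then Abara, Marino and Ferreira (District Judge).
Among Bianchi, Reyes, Haddad and Harlow, by date of first judicial appointment (later first): Bianchi (11 Jun 1995) before Reyes (3 May 1993) before Haddad (4 Feb 1991) before Harlow (23 Nov 1990).
Among Abara, Marino and Ferreira, by date of first judicial appointment (earlier first) (reversed rule for this group): Abara (9 Aug 1998) before Marino (15 May 2000) before Ferreira (23 Mar 2008).
Order: Bianchi, Reyes, Haddad, Harlow, Ruiz, Abara, Marino, Ferreira. So position 6.

6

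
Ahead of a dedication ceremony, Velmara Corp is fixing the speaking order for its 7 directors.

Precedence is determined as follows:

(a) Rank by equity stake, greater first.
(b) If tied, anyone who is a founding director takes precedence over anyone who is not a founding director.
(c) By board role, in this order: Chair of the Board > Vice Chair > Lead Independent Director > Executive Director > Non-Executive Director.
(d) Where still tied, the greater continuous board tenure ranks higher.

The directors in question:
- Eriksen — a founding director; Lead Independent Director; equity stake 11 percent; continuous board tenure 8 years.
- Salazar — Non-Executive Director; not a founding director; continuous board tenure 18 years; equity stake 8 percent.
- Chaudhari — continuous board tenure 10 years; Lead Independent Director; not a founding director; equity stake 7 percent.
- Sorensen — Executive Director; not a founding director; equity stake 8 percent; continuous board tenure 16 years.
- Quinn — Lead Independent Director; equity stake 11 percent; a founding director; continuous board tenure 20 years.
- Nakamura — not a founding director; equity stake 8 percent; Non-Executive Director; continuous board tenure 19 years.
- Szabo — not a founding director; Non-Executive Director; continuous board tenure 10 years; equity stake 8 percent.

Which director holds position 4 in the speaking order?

By equity stake (higher first): Quinn and Eriksen (both 11 percent); then Sorensen, Nakamura, Salazar and Szabo (each 8 percent); then Chaudhari (7 percent).
Quinn and Eriksen are each a founding director, so the next rule applies.
Quinn and Eriksen are each Lead Independent Director, so the next rule applies.
Among Quinn and Eriksen, by continuous board tenure (higher first): Quinn (20 years) before Eriksen (8 years).
Sorensen, Nakamura, Salazar and Szabo are each not a founding director, so the next rule applies.
Among Sorensen, Nakamura, Salazar and Szabo, by board role: Sorensen (Executive Director) before Nakamura, Salazar and Szabo (Non-Executive Director).
Among Nakamura, Salazar and Szabo, by continuous board tenure (higher first): Nakamura (19 years) before Salazar (18 years) before Szabo (10 years).
Order: Quinn, Eriksen, Sorensen, Nakamura, Salazar, Szabo, Chaudhari.

Nakamura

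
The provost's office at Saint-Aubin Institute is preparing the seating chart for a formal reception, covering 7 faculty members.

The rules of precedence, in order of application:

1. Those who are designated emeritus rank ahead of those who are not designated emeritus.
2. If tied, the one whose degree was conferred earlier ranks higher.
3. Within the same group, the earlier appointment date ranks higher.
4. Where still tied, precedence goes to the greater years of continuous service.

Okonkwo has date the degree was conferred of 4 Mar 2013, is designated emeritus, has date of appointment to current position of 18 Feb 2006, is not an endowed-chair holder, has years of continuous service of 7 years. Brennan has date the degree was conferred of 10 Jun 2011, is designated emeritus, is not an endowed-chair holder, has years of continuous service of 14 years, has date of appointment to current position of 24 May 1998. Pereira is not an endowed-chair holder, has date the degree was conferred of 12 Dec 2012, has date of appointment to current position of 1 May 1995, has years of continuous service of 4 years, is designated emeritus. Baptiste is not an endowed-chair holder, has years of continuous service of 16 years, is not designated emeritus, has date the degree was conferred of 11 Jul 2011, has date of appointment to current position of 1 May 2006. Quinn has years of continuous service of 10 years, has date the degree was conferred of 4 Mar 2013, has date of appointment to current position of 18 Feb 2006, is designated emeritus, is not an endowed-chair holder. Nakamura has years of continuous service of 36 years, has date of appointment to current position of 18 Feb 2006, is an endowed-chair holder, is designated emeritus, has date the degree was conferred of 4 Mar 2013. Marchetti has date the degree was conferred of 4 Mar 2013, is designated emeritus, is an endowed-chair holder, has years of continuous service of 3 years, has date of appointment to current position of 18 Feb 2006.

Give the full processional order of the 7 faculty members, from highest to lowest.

By the first rule: Brennan, Pereira, Nakamura, Quinn, Okonkwo and Marchetti (each designated emeritus); then Baptiste (not designated emeritus).
Among Brennan, Pereira, Nakamura, Quinn, Okonkwo and Marchetti, by date the degree was conferred (earlier first): Brennan (10 Jun 2011) before Pereira (12 Dec 2012) before Nakamura, Quinn, Okonkwo and Marchetti (4 Mar 2013).
Nakamura, Quinn, Okonkwo and Marchetti all have date of appointment to current position 18 Feb 2006, so the next rule applies.
Among Nakamura, Quinn, Okonkwo and Marchetti, by years of continuous service (higher first): Nakamura (36 years) before Quinn (10 years) before Okonkwo (7 years) before Marchetti (3 years).
Full order: Brennan, Pereira, Nakamura, Quinn, Okonkwo, Marchetti, Baptiste.

Brennan, Pereira, Nakamura, Quinn, Okonkwo, Marchetti, Baptiste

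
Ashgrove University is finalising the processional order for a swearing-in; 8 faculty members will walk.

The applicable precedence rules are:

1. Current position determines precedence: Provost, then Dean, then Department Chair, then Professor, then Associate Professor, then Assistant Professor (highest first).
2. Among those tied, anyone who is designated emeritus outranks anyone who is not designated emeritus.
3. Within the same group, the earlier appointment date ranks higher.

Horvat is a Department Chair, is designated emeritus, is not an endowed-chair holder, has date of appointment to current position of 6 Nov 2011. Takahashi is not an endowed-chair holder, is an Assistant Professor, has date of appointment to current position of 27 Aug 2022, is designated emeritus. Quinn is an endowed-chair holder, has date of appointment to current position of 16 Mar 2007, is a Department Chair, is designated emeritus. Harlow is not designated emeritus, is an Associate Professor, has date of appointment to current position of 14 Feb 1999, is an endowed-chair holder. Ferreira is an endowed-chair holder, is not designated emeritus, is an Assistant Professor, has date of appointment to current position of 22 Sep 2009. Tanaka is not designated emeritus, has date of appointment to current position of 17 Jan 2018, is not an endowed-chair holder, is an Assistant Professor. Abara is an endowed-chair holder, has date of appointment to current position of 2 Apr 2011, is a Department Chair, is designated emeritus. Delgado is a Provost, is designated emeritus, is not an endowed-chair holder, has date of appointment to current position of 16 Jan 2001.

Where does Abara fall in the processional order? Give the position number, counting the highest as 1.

3

By current position: Delgado (Provost); then Quinn, Abara and Horvat (Department Chair); then Harlow (Associate Professor); then Takahashi, Ferreira and Tanaka (Assistant Professor).
Quinn, Abara and Horvat are each designated emeritus, so the next rule applies.
Among Quinn, Abara and Horvat, by date of appointment to current position (earlier first): Quinn (16 Mar 2007) before Abara (2 Apr 2011) before Horvat (6 Nov 2011).
Among Takahashi, Ferreira and Tanaka, designated emeritus before not designated emeritus: Takahashi (designated emeritus) before Ferreira and Tanaka (not designated emeritus).
Among Ferreira and Tanaka, by date of appointment to current position (earlier first): Ferreira (22 Sep 2009) before Tanaka (17 Jan 2018).
Order: Delgado, Quinn, Abara, Horvat, Harlow, Takahashi, Ferreira, Tanaka. So position 3.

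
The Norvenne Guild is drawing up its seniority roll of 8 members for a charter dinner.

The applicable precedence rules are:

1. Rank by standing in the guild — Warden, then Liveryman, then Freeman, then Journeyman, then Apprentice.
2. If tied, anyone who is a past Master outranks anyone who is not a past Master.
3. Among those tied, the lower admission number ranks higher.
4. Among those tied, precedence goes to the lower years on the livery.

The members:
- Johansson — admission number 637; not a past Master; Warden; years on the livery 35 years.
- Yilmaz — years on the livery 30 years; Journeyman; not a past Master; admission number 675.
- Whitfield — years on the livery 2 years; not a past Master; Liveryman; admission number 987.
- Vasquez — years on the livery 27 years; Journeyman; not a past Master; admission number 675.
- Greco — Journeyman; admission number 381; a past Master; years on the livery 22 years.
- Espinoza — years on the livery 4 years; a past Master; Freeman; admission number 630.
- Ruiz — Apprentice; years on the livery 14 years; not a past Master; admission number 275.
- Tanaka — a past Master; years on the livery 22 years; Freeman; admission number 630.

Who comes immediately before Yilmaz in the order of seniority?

Vasquez

By standing in the guild: Johansson (Warden); then Whitfield (Liveryman); then Espinoza and Tanaka (Freeman); then Greco, Vasquez and Yilmaz (Journeyman); then Ruiz (Apprentice).
Espinoza and Tanaka are each a past Master, so the next rule applies.
Espinoza and Tanaka both have admission number 630, so the next rule applies.
Among Espinoza and Tanaka, by years on the livery (lower first): Espinoza (4 years) before Tanaka (22 years).
Among Greco, Vasquez and Yilmaz, a past Master before not a past Master: Greco (a past Master) before Vasquez and Yilmaz (not a past Master).
Vasquez and Yilmaz both have admission number 675, so the next rule applies.
Among Vasquez and Yilmaz, by years on the livery (lower first): Vasquez (27 years) before Yilmaz (30 years).
Order: Johansson, Whitfield, Espinoza, Tanaka, Greco, Vasquez, Yilmaz, Ruiz.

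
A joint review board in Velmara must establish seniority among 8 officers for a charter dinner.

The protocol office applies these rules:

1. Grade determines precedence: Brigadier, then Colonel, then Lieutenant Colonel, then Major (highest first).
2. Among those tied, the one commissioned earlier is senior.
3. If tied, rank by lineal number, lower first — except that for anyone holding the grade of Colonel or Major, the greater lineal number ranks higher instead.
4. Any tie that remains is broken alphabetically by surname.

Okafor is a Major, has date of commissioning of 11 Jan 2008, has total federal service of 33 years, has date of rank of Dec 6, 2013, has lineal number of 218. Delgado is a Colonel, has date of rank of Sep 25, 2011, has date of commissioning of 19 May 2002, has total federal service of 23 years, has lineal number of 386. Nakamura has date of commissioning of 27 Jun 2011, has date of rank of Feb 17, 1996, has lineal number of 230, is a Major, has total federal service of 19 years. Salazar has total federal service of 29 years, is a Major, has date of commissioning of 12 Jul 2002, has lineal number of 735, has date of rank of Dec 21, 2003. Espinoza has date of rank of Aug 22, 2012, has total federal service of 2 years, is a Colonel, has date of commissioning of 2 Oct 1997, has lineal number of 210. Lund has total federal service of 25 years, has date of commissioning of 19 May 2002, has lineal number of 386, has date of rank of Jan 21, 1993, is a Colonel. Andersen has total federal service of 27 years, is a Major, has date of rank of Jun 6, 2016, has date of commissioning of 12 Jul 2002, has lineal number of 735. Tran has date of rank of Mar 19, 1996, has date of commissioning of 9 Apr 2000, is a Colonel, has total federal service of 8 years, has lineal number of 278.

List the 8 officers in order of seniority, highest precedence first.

Espinoza, Tran, Delgado, Lund, Andersen, Salazar, Okafor, Nakamura

By grade: Espinoza, Tran, Delgado and Lund (Colonel); then Andersen, Salazar, Okafor and Nakamura (Major).
Among Espinoza, Tran, Delgado and Lund, by date of commissioning (earlier first): Espinoza (2 Oct 1997) before Tran (9 Apr 2000) before Delgado and Lund (19 May 2002).
Delgado and Lund both have lineal number 386, so the next rule applies.
Among Delgado and Lund, alphabetically by surname: Delgado before Lund.
Among Andersen, Salazar, Okafor and Nakamura, by date of commissioning (earlier first): Andersen and Salazar (12 Jul 2002) before Okafor (11 Jan 2008) before Nakamura (27 Jun 2011).
Andersen and Salazar both have lineal number 735, so the next rule applies.
Among Andersen and Salazar, alphabetically by surname: Andersen before Salazar.
Full order: Espinoza, Tran, Delgado, Lund, Andersen, Salazar, Okafor, Nakamura.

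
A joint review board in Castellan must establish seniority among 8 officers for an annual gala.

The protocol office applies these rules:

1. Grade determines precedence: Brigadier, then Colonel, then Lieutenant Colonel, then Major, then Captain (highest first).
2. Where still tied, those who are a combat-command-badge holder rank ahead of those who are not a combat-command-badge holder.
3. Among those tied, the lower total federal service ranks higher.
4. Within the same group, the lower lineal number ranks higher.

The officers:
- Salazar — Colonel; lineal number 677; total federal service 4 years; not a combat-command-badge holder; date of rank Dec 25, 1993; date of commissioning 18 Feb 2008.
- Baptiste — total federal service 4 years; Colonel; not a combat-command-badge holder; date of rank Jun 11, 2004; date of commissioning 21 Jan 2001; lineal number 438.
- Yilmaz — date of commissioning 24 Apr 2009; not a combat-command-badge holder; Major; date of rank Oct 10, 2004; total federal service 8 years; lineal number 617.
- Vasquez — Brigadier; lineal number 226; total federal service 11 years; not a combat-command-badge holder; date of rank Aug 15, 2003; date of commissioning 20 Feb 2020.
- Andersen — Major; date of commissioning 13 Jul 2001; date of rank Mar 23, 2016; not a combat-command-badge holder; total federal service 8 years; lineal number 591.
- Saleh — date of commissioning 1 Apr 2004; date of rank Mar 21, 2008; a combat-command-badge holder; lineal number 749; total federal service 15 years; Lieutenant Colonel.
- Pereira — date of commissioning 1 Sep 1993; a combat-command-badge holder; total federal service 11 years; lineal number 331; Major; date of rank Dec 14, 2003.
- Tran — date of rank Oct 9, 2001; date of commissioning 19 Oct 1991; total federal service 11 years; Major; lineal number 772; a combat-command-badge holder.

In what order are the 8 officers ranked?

By grade: Vasquez (Brigadier); then Baptiste and Salazar (Colonel); then Saleh (Lieutenant Colonel); then Pereira, Tran, Andersen and Yilmaz (Major).
Baptiste and Salazar are each not a combat-command-badge holder, so the next rule applies.
Baptiste and Salazar both have total federal service 4 years, so the next rule applies.
Among Baptiste and Salazar, by lineal number (lower first): Baptiste (438) before Salazar (677).
Among Pereira, Tran, Andersen and Yilmaz, a combat-command-badge holder before not a combat-command-badge holder: Pereira and Tran (a combat-command-badge holder) before Andersen and Yilmaz (not a combat-command-badge holder).
Pereira and Tran both have total federal service 11 years, so the next rule applies.
Among Pereira and Tran, by lineal number (lower first): Pereira (331) before Tran (772).
Andersen and Yilmaz both have total federal service 8 years, so the next rule applies.
Among Andersen and Yilmaz, by lineal number (lower first): Andersen (591) before Yilmaz (617).
Full order: Vasquez, Baptiste, Salazar, Saleh, Pereira, Tran, Andersen, Yilmaz.

Vasquez, Baptiste, Salazar, Saleh, Pereira, Tran, Andersen, Yilmaz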